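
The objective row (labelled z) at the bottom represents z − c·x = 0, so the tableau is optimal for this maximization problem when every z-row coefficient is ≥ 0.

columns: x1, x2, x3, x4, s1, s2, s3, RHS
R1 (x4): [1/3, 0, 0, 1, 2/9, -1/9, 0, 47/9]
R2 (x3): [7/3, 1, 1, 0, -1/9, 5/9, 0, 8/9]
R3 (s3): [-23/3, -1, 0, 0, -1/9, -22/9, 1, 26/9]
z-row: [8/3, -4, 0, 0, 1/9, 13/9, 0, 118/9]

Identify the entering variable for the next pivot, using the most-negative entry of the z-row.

x2

Negative z-row entries: x2: -4.
The most negative is -4 in column x2, so x2 enters.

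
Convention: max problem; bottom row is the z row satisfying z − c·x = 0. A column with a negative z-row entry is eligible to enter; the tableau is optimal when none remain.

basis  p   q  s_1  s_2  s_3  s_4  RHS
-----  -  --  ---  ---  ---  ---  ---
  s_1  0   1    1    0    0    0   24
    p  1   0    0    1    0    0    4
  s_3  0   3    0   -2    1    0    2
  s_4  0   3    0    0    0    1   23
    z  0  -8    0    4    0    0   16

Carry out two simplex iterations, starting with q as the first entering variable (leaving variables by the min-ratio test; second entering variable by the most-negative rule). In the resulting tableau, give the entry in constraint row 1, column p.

Ratio test on column q — row 1: 24/1 = 24; row 2: entry 0 ≤ 0; row 3: 2/3 = 2/3; row 4: 23/3 = 23/3. Minimum is 2/3 at row 3 (s_3 leaves); pivot element 3.
Divide row 3 by 3; eliminate column q from the other rows.
Second iteration: most negative z-row entry is -4/3 in column s_2, so s_2 enters.
Ratio test on column s_2 — row 1: (70/3)/(2/3) = 35; row 2: 4/1 = 4; row 3: entry -2/3 ≤ 0; row 4: 21/2 = 21/2. Minimum is 4 at row 2 (p leaves); pivot element 1.
Divide row 2 by 1; eliminate column s_2 from the other rows.
After both pivots, the entry at constraint row 1, column p is -2/3.

-2/3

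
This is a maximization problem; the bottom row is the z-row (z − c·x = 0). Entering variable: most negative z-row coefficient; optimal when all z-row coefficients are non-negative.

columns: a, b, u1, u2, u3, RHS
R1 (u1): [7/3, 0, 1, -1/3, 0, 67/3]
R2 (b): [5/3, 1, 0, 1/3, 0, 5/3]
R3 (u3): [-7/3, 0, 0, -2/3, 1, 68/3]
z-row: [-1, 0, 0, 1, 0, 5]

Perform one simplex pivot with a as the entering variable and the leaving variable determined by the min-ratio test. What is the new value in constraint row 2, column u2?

1/5

Ratio test on column a — row 1: (67/3)/(7/3) = 67/7; row 2: (5/3)/(5/3) = 1; row 3: entry -7/3 ≤ 0. Minimum is 1 at row 2 (b leaves); pivot element 5/3.
Divide row 2 by 5/3; eliminate column a from the other rows.
In the new row 2, the u2 entry is the old entry divided by the pivot: (1/3)/(5/3) = 1/5.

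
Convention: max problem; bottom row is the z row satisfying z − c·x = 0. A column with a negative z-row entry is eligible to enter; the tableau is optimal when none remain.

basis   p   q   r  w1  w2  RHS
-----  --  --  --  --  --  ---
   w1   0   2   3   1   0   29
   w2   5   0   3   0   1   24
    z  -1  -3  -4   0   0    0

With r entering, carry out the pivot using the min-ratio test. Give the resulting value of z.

Ratio test on column r — row 1: 29/3 = 29/3; row 2: 24/3 = 8. Minimum is 8 at row 2 (w2 leaves); pivot element 3.
Pivot on row 2; the z-row RHS becomes 0 − (-4)·8 = 32.

32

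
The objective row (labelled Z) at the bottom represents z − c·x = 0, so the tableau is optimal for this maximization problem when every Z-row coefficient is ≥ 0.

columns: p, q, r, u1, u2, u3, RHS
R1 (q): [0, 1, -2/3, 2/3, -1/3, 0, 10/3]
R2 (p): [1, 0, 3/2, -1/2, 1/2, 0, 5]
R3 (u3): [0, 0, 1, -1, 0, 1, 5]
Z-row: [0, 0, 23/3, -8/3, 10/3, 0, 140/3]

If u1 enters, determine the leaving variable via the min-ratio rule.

Column u1 entries and ratios — q: (10/3)/(2/3) = 5; p: -1/2 ≤ 0, skip; u3: -1 ≤ 0, skip.
Smallest ratio is 5 in the row of q, so q leaves.

q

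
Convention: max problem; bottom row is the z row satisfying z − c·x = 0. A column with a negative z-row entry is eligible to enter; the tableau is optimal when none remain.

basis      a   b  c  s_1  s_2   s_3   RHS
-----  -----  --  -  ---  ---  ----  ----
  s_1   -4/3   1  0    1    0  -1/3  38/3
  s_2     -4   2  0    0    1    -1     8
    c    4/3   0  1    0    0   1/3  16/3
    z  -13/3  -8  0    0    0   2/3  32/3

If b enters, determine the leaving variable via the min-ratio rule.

Column b entries and ratios — s_1: (38/3)/1 = 38/3; s_2: 8/2 = 4; c: 0 ≤ 0, skip.
Smallest ratio is 4 in the row of s_2, so s_2 leaves.

s_2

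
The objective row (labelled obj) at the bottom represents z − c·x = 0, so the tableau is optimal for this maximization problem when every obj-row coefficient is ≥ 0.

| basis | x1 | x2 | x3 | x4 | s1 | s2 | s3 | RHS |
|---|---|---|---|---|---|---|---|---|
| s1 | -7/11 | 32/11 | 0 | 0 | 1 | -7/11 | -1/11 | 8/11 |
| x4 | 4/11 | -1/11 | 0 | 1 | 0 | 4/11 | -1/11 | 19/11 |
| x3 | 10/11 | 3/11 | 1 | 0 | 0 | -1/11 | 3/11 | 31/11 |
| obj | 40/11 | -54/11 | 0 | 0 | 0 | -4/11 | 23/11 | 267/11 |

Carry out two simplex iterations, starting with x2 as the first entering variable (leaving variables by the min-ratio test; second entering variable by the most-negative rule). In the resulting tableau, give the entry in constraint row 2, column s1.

1/11

Ratio test on column x2 — row 1: (8/11)/(32/11) = 1/4; row 2: entry -1/11 ≤ 0; row 3: (31/11)/(3/11) = 31/3. Minimum is 1/4 at row 1 (s1 leaves); pivot element 32/11.
Divide row 1 by 32/11; eliminate column x2 from the other rows.
Second iteration: most negative obj-row entry is -23/16 in column s2, so s2 enters.
Ratio test on column s2 — row 1: entry -7/32 ≤ 0; row 2: (7/4)/(11/32) = 56/11; row 3: entry -1/32 ≤ 0. Minimum is 56/11 at row 2 (x4 leaves); pivot element 11/32.
Divide row 2 by 11/32; eliminate column s2 from the other rows.
After both pivots, the entry at constraint row 2, column s1 is 1/11.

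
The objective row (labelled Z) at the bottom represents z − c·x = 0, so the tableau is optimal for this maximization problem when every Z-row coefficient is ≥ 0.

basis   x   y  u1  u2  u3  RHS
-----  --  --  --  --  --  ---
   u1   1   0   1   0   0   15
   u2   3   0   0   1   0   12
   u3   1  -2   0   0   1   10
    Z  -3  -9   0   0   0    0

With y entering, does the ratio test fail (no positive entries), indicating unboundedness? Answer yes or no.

yes

Every constraint-row entry in column y is ≤ 0, so increasing y is unbounded.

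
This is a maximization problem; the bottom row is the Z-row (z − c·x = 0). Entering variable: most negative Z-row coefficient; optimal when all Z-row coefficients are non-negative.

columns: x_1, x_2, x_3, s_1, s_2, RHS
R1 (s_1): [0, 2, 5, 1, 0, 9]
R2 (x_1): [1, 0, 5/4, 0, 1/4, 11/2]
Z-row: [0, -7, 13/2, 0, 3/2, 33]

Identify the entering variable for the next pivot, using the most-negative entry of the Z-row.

Negative Z-row entries: x_2: -7.
The most negative is -7 in column x_2, so x_2 enters.

x_2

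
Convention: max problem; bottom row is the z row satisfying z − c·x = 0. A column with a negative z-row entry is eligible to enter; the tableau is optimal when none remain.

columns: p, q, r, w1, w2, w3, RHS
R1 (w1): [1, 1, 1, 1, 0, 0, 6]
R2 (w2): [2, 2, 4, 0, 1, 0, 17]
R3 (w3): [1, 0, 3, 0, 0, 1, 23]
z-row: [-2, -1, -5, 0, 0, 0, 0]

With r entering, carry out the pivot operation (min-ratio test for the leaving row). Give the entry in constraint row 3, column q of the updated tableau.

-3/2

Ratio test on column r — row 1: 6/1 = 6; row 2: 17/4 = 17/4; row 3: 23/3 = 23/3. Minimum is 17/4 at row 2 (w2 leaves); pivot element 4.
Divide row 2 by 4; eliminate column r from the other rows.
Row 3 update in column q: 0 − 3·(1/2) = -3/2.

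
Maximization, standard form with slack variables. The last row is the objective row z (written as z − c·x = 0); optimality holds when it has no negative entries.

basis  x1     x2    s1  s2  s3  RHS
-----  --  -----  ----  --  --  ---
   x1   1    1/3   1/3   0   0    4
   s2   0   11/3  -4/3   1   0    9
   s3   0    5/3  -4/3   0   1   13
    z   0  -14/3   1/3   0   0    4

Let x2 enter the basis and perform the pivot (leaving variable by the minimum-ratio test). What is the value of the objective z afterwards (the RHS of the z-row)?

170/11

Ratio test on column x2 — row 1: 4/(1/3) = 12; row 2: 9/(11/3) = 27/11; row 3: 13/(5/3) = 39/5. Minimum is 27/11 at row 2 (s2 leaves); pivot element 11/3.
Pivot on row 2; the z-row RHS becomes 4 − (-14/3)·(27/11) = 170/11.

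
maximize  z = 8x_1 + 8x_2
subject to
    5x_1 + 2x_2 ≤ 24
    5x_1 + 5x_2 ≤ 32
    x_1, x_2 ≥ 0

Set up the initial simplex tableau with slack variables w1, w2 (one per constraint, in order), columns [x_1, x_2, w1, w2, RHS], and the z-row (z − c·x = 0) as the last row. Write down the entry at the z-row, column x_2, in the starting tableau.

The z-row carries the negated objective coefficients: the x_2 entry is -8.

-8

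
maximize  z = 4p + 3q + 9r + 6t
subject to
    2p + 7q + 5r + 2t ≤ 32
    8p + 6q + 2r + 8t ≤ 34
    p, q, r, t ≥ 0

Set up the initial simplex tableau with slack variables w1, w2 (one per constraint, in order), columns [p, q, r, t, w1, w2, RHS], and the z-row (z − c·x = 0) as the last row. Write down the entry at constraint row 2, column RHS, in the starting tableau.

34

The RHS of constraint 2 is b_2 = 34.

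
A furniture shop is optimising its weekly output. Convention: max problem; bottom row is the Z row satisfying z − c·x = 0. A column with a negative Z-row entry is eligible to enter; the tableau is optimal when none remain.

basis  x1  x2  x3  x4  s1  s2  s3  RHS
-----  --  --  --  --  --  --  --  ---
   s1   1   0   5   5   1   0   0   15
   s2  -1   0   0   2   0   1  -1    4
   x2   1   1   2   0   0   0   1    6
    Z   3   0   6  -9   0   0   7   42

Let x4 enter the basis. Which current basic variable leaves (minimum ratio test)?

s2

Column x4 entries and ratios — s1: 15/5 = 3; s2: 4/2 = 2; x2: 0 ≤ 0, skip.
Smallest ratio is 2 in the row of s2, so s2 leaves.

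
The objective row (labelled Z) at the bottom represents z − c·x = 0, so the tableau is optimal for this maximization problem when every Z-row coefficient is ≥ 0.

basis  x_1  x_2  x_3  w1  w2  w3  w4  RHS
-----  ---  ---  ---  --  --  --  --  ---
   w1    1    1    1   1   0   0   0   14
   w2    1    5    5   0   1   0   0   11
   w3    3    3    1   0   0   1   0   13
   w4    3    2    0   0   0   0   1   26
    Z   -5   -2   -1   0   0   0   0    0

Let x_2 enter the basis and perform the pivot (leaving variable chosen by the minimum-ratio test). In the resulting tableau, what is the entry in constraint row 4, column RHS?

108/5

Ratio test on column x_2 — row 1: 14/1 = 14; row 2: 11/5 = 11/5; row 3: 13/3 = 13/3; row 4: 26/2 = 13. Minimum is 11/5 at row 2 (w2 leaves); pivot element 5.
Divide row 2 by 5; eliminate column x_2 from the other rows.
Row 4 update in column RHS: 26 − 2·(11/5) = 108/5.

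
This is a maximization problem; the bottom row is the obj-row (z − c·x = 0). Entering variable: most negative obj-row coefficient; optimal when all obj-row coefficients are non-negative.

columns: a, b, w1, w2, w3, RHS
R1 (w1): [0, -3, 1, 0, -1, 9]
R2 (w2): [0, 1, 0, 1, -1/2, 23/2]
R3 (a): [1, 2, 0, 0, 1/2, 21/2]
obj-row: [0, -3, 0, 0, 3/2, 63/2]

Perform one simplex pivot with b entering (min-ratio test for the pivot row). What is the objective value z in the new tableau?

Ratio test on column b — row 1: entry -3 ≤ 0; row 2: (23/2)/1 = 23/2; row 3: (21/2)/2 = 21/4. Minimum is 21/4 at row 3 (a leaves); pivot element 2.
Pivot on row 3; the obj-row RHS becomes 63/2 − (-3)·(21/4) = 189/4.

189/4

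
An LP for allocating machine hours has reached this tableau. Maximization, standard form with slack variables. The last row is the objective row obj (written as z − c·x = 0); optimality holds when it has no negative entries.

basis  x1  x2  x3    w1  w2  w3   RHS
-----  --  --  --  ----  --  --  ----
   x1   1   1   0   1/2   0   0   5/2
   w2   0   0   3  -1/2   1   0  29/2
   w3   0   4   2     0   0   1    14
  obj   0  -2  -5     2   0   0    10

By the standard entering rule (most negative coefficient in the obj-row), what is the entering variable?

x3

Negative obj-row entries: x2: -2, x3: -5.
The most negative is -5 in column x3, so x3 enters.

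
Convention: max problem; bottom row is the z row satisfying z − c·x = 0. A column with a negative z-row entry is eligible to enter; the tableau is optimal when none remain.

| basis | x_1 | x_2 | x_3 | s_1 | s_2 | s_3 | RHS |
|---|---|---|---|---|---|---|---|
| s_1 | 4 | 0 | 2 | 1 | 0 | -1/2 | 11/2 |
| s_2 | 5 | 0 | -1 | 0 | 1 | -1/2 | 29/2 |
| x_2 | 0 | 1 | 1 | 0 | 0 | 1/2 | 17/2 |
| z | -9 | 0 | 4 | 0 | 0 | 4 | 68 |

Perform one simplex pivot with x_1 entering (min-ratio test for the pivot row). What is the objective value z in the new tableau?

Ratio test on column x_1 — row 1: (11/2)/4 = 11/8; row 2: (29/2)/5 = 29/10; row 3: entry 0 ≤ 0. Minimum is 11/8 at row 1 (s_1 leaves); pivot element 4.
Pivot on row 1; the z-row RHS becomes 68 − (-9)·(11/8) = 643/8.

643/8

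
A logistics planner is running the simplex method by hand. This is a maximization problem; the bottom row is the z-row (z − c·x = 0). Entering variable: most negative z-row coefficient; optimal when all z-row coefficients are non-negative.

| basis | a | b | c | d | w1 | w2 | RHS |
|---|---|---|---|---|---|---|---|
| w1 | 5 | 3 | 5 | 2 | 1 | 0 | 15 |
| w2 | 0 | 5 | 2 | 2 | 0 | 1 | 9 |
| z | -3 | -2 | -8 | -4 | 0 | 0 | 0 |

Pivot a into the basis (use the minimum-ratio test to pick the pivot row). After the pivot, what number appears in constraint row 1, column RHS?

3

Ratio test on column a — row 1: 15/5 = 3; row 2: entry 0 ≤ 0. Minimum is 3 at row 1 (w1 leaves); pivot element 5.
Divide row 1 by 5; eliminate column a from the other rows.
In the new row 1, the RHS entry is the old entry divided by the pivot: 15/5 = 3.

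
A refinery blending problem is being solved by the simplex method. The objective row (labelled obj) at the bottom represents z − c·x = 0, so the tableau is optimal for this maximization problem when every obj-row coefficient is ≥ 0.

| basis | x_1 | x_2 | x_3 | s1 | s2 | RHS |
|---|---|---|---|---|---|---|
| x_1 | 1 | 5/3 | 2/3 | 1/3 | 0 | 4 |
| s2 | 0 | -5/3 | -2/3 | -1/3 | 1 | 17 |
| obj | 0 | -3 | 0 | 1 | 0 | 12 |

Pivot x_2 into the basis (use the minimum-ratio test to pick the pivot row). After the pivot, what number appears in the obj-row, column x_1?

Ratio test on column x_2 — row 1: 4/(5/3) = 12/5; row 2: entry -5/3 ≤ 0. Minimum is 12/5 at row 1 (x_1 leaves); pivot element 5/3.
Divide row 1 by 5/3; eliminate column x_2 from the other rows.
obj-row update in column x_1: 0 − (-3)·(3/5) = 9/5.

9/5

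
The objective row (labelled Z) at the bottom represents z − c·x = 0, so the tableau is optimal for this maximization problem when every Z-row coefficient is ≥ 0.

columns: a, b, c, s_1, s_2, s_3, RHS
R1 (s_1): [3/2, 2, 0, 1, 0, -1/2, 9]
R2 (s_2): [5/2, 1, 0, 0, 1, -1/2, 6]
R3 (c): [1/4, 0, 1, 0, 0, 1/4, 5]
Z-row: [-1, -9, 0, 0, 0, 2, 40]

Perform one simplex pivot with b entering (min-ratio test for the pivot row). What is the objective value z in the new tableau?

161/2

Ratio test on column b — row 1: 9/2 = 9/2; row 2: 6/1 = 6; row 3: entry 0 ≤ 0. Minimum is 9/2 at row 1 (s_1 leaves); pivot element 2.
Pivot on row 1; the Z-row RHS becomes 40 − (-9)·(9/2) = 161/2.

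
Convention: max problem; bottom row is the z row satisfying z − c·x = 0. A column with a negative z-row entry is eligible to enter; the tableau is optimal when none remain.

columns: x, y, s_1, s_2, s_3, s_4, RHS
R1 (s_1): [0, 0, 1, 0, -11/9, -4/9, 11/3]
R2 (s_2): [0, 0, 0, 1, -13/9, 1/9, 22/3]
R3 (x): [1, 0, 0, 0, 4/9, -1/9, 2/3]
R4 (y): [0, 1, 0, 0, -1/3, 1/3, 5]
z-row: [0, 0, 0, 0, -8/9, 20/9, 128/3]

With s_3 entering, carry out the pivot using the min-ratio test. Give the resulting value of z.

44

Ratio test on column s_3 — row 1: entry -11/9 ≤ 0; row 2: entry -13/9 ≤ 0; row 3: (2/3)/(4/9) = 3/2; row 4: entry -1/3 ≤ 0. Minimum is 3/2 at row 3 (x leaves); pivot element 4/9.
Pivot on row 3; the z-row RHS becomes 128/3 − (-8/9)·(3/2) = 44.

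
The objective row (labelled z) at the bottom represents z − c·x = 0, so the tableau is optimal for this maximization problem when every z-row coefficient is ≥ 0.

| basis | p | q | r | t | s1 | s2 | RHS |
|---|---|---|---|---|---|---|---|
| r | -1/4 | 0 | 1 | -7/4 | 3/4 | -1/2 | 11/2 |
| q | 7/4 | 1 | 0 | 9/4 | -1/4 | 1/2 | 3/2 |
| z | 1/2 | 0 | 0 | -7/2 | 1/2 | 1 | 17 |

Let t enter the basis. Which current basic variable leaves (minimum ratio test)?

Column t entries and ratios — r: -7/4 ≤ 0, skip; q: (3/2)/(9/4) = 2/3.
Smallest ratio is 2/3 in the row of q, so q leaves.

q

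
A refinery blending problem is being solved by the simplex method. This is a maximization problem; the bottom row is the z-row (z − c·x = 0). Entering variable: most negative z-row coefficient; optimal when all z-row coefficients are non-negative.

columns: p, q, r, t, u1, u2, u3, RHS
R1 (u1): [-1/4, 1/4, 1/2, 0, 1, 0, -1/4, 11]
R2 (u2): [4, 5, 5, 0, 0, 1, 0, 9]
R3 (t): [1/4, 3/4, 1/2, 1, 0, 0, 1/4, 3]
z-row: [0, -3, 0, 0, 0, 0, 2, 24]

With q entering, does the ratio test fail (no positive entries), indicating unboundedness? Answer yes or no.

Column q has positive entries in row(s) 1, 2, 3, so the ratio test bounds it — not unbounded.

no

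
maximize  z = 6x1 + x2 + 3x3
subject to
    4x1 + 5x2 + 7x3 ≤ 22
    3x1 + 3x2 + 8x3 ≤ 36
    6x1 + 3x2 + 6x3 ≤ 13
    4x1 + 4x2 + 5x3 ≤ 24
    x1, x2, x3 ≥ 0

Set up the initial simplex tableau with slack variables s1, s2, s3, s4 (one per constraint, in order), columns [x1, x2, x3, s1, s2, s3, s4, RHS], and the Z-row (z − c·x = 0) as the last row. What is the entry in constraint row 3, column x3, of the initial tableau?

6

Constraint 3 has coefficient 6 on x3.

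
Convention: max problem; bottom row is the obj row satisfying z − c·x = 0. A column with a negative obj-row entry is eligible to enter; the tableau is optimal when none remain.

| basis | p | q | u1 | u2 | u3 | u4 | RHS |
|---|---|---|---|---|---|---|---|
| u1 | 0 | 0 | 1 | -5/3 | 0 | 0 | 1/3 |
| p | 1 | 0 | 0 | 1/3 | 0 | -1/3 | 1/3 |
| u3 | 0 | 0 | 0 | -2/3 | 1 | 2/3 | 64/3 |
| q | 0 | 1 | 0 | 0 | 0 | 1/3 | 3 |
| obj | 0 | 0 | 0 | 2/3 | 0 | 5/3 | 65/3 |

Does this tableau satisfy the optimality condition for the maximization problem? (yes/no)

Every obj-row coefficient is ≥ 0, so the tableau is optimal.

yes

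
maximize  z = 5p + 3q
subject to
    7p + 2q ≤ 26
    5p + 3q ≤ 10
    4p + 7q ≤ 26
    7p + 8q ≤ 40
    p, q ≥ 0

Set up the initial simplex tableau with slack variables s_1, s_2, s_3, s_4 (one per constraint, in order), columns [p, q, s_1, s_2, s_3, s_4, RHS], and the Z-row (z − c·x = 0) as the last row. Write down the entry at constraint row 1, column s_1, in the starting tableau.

Slack s_1 belongs to constraint 1; its column is the unit vector e_1, so the entry in row 1 is 1.

1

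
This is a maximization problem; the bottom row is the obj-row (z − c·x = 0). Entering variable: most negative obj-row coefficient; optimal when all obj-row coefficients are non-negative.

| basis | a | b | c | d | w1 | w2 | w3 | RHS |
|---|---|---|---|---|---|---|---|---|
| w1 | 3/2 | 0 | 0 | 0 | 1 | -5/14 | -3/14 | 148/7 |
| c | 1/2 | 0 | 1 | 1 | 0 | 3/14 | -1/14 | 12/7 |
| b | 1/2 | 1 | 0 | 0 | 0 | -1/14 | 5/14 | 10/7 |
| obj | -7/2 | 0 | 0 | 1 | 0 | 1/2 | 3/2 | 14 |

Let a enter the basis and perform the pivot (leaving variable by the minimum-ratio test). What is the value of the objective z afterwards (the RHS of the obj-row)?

24

Ratio test on column a — row 1: (148/7)/(3/2) = 296/21; row 2: (12/7)/(1/2) = 24/7; row 3: (10/7)/(1/2) = 20/7. Minimum is 20/7 at row 3 (b leaves); pivot element 1/2.
Pivot on row 3; the obj-row RHS becomes 14 − (-7/2)·(20/7) = 24.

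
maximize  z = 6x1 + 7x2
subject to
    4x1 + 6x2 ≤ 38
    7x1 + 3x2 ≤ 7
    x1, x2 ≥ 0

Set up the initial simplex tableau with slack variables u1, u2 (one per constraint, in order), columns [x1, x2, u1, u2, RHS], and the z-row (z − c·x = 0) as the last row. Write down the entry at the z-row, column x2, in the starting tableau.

The z-row carries the negated objective coefficients: the x2 entry is -7.

-7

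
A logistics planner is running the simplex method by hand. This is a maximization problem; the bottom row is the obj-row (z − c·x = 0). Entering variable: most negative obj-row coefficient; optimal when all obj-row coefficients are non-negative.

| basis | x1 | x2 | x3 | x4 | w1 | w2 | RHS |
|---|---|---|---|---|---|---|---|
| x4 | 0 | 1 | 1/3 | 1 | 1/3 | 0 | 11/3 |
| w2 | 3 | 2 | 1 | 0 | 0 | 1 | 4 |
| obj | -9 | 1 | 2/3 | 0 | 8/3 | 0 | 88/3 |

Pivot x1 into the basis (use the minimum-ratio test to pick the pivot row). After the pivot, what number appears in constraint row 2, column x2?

Ratio test on column x1 — row 1: entry 0 ≤ 0; row 2: 4/3 = 4/3. Minimum is 4/3 at row 2 (w2 leaves); pivot element 3.
Divide row 2 by 3; eliminate column x1 from the other rows.
In the new row 2, the x2 entry is the old entry divided by the pivot: 2/3 = 2/3.

2/3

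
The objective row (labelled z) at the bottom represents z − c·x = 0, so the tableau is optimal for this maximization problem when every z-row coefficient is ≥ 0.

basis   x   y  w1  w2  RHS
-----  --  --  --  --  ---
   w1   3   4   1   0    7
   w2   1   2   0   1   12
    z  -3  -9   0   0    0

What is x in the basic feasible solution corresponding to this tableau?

x is not in the basis, so in the current basic feasible solution x = 0.

0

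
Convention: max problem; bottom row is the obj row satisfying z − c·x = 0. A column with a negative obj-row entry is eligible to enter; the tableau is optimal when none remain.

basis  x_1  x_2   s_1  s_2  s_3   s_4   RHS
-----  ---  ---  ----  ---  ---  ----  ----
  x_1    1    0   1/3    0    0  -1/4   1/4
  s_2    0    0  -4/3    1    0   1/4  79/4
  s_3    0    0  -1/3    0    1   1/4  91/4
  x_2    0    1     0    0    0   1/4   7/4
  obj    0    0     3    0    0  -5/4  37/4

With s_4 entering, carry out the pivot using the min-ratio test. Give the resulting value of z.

Ratio test on column s_4 — row 1: entry -1/4 ≤ 0; row 2: (79/4)/(1/4) = 79; row 3: (91/4)/(1/4) = 91; row 4: (7/4)/(1/4) = 7. Minimum is 7 at row 4 (x_2 leaves); pivot element 1/4.
Pivot on row 4; the obj-row RHS becomes 37/4 − (-5/4)·7 = 18.

18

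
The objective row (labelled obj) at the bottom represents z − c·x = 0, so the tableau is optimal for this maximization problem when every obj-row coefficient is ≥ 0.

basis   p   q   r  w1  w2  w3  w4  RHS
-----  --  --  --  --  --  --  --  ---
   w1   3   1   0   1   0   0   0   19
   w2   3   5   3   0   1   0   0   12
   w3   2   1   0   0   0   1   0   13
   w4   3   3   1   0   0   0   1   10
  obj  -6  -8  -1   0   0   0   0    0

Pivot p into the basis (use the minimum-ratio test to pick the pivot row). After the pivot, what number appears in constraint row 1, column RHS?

Ratio test on column p — row 1: 19/3 = 19/3; row 2: 12/3 = 4; row 3: 13/2 = 13/2; row 4: 10/3 = 10/3. Minimum is 10/3 at row 4 (w4 leaves); pivot element 3.
Divide row 4 by 3; eliminate column p from the other rows.
Row 1 update in column RHS: 19 − 3·(10/3) = 9.

9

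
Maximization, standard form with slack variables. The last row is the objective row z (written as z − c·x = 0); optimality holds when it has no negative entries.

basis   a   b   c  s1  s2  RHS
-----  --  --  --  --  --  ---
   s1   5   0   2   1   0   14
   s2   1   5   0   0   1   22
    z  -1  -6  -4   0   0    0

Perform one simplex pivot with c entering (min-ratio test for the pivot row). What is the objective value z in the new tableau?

28

Ratio test on column c — row 1: 14/2 = 7; row 2: entry 0 ≤ 0. Minimum is 7 at row 1 (s1 leaves); pivot element 2.
Pivot on row 1; the z-row RHS becomes 0 − (-4)·7 = 28.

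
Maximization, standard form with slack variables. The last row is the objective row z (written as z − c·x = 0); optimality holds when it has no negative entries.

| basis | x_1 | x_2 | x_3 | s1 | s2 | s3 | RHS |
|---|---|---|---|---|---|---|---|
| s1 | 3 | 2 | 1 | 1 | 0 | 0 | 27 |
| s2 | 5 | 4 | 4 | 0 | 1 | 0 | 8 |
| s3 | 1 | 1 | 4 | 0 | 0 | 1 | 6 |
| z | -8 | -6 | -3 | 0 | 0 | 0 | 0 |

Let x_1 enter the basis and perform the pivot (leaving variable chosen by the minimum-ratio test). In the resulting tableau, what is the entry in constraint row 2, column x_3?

4/5

Ratio test on column x_1 — row 1: 27/3 = 9; row 2: 8/5 = 8/5; row 3: 6/1 = 6. Minimum is 8/5 at row 2 (s2 leaves); pivot element 5.
Divide row 2 by 5; eliminate column x_1 from the other rows.
In the new row 2, the x_3 entry is the old entry divided by the pivot: 4/5 = 4/5.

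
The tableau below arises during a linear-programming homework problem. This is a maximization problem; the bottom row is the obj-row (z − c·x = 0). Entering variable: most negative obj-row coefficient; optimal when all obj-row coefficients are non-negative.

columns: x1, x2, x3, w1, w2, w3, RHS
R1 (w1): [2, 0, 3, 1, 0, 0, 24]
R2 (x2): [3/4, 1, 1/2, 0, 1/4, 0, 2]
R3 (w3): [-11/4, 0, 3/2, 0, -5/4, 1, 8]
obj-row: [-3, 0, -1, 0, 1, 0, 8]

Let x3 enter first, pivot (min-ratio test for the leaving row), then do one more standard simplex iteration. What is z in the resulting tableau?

16

Ratio test on column x3 — row 1: 24/3 = 8; row 2: 2/(1/2) = 4; row 3: 8/(3/2) = 16/3. Minimum is 4 at row 2 (x2 leaves); pivot element 1/2.
Pivot on row 2; the obj-row RHS becomes 8 − (-1)·4 = 12.
Next entering variable (most negative obj-row entry -3/2): x1.
Ratio test on column x1 — row 1: entry -5/2 ≤ 0; row 2: 4/(3/2) = 8/3; row 3: entry -5 ≤ 0. Minimum is 8/3 at row 2 (x3 leaves); pivot element 3/2.
After the second pivot the obj-row RHS is 12 − (-3/2)·(8/3) = 16.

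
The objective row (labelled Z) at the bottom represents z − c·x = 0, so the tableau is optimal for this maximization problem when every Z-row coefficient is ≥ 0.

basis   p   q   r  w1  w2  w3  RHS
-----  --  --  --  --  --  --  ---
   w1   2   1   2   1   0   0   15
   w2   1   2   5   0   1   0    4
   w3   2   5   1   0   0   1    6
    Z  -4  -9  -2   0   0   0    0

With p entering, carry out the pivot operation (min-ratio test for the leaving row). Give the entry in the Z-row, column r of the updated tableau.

Ratio test on column p — row 1: 15/2 = 15/2; row 2: 4/1 = 4; row 3: 6/2 = 3. Minimum is 3 at row 3 (w3 leaves); pivot element 2.
Divide row 3 by 2; eliminate column p from the other rows.
Z-row update in column r: -2 − (-4)·(1/2) = 0.

0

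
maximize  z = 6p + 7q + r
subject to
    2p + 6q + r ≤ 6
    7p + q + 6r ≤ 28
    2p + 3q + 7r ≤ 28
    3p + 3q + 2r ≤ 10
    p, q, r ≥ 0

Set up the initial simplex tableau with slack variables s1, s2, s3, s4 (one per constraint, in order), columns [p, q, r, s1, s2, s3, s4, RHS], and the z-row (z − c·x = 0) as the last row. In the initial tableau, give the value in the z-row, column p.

The z-row carries the negated objective coefficients: the p entry is -6.

-6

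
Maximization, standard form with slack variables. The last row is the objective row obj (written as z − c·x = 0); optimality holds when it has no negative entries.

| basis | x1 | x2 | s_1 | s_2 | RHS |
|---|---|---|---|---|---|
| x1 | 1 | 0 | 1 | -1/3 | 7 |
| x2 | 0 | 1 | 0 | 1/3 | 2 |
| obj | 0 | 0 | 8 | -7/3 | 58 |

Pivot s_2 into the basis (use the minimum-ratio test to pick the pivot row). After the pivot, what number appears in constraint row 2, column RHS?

6

Ratio test on column s_2 — row 1: entry -1/3 ≤ 0; row 2: 2/(1/3) = 6. Minimum is 6 at row 2 (x2 leaves); pivot element 1/3.
Divide row 2 by 1/3; eliminate column s_2 from the other rows.
In the new row 2, the RHS entry is the old entry divided by the pivot: 2/(1/3) = 6.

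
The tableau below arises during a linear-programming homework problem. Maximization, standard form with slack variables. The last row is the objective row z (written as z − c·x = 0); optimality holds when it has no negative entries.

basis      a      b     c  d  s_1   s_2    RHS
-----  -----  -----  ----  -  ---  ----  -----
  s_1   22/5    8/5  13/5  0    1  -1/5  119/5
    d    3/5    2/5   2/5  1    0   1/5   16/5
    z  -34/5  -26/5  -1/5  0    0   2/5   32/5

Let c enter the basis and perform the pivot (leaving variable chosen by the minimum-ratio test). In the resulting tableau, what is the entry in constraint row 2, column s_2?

Ratio test on column c — row 1: (119/5)/(13/5) = 119/13; row 2: (16/5)/(2/5) = 8. Minimum is 8 at row 2 (d leaves); pivot element 2/5.
Divide row 2 by 2/5; eliminate column c from the other rows.
In the new row 2, the s_2 entry is the old entry divided by the pivot: (1/5)/(2/5) = 1/2.

1/2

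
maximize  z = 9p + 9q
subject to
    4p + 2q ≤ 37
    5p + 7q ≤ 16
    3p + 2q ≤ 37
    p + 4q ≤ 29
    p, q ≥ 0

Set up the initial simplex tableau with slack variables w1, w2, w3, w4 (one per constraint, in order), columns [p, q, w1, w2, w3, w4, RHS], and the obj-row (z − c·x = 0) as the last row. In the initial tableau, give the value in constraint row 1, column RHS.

37

The RHS of constraint 1 is b_1 = 37.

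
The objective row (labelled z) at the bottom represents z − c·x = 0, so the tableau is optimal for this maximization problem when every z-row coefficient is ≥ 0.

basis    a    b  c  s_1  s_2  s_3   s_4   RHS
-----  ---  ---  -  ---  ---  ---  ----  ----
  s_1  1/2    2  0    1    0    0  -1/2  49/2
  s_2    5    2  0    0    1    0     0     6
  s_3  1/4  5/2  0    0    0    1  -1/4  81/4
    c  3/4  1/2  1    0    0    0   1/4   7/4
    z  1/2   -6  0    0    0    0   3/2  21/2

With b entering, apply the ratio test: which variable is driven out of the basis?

s_2

Column b entries and ratios — s_1: (49/2)/2 = 49/4; s_2: 6/2 = 3; s_3: (81/4)/(5/2) = 81/10; c: (7/4)/(1/2) = 7/2.
Smallest ratio is 3 in the row of s_2, so s_2 leaves.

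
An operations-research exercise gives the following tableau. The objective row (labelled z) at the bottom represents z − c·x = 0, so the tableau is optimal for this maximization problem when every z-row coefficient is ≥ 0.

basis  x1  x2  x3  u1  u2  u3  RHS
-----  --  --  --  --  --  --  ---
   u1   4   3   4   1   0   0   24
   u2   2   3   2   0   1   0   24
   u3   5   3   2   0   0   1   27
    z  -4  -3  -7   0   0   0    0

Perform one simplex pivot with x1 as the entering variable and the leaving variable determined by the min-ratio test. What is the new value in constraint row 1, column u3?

Ratio test on column x1 — row 1: 24/4 = 6; row 2: 24/2 = 12; row 3: 27/5 = 27/5. Minimum is 27/5 at row 3 (u3 leaves); pivot element 5.
Divide row 3 by 5; eliminate column x1 from the other rows.
Row 1 update in column u3: 0 − 4·(1/5) = -4/5.

-4/5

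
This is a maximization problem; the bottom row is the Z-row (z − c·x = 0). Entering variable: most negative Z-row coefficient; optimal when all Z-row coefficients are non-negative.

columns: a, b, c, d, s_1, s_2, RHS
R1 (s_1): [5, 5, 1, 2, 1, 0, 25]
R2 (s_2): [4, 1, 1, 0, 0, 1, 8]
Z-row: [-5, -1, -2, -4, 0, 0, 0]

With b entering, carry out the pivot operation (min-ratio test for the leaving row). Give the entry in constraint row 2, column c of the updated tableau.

Ratio test on column b — row 1: 25/5 = 5; row 2: 8/1 = 8. Minimum is 5 at row 1 (s_1 leaves); pivot element 5.
Divide row 1 by 5; eliminate column b from the other rows.
Row 2 update in column c: 1 − 1·(1/5) = 4/5.

4/5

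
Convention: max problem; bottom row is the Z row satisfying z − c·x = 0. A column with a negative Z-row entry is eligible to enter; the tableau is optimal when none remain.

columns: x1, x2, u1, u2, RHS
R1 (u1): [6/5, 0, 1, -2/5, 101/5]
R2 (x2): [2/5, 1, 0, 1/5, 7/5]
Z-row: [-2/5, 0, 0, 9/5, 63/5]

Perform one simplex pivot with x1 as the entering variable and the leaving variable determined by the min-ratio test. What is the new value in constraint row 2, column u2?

1/2

Ratio test on column x1 — row 1: (101/5)/(6/5) = 101/6; row 2: (7/5)/(2/5) = 7/2. Minimum is 7/2 at row 2 (x2 leaves); pivot element 2/5.
Divide row 2 by 2/5; eliminate column x1 from the other rows.
In the new row 2, the u2 entry is the old entry divided by the pivot: (1/5)/(2/5) = 1/2.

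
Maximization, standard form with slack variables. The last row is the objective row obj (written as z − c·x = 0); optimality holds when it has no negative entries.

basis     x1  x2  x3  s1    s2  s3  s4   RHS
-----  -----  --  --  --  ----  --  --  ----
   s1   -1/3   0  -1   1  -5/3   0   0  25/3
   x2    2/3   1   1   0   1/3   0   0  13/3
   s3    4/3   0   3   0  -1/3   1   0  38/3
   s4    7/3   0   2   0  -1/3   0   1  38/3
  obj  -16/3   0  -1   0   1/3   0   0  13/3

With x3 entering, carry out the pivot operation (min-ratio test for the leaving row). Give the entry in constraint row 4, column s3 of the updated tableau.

-2/3

Ratio test on column x3 — row 1: entry -1 ≤ 0; row 2: (13/3)/1 = 13/3; row 3: (38/3)/3 = 38/9; row 4: (38/3)/2 = 19/3. Minimum is 38/9 at row 3 (s3 leaves); pivot element 3.
Divide row 3 by 3; eliminate column x3 from the other rows.
Row 4 update in column s3: 0 − 2·(1/3) = -2/3.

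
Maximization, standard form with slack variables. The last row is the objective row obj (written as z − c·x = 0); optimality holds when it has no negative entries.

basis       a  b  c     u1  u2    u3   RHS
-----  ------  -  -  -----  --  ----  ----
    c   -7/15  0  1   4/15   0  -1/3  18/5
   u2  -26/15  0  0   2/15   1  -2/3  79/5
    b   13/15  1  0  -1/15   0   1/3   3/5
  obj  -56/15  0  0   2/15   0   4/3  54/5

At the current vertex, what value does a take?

a is not in the basis, so in the current basic feasible solution a = 0.

0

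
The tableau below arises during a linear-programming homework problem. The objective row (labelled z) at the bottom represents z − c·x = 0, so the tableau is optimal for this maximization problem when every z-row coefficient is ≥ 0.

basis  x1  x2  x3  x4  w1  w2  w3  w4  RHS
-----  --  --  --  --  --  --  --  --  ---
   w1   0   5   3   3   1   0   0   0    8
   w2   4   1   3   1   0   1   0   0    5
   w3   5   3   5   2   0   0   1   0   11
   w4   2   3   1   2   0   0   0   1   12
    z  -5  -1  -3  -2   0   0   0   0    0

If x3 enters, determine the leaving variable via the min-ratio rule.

w2

Column x3 entries and ratios — w1: 8/3 = 8/3; w2: 5/3 = 5/3; w3: 11/5 = 11/5; w4: 12/1 = 12.
Smallest ratio is 5/3 in the row of w2, so w2 leaves.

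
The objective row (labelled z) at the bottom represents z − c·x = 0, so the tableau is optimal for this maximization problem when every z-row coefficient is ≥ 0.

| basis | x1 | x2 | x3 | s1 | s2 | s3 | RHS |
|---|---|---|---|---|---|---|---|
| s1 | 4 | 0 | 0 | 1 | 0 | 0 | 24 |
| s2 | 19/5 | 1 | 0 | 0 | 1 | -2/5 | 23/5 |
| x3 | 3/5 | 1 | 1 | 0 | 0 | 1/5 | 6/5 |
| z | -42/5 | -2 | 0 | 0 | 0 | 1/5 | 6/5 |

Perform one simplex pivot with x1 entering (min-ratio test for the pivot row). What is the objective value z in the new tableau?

216/19

Ratio test on column x1 — row 1: 24/4 = 6; row 2: (23/5)/(19/5) = 23/19; row 3: (6/5)/(3/5) = 2. Minimum is 23/19 at row 2 (s2 leaves); pivot element 19/5.
Pivot on row 2; the z-row RHS becomes 6/5 − (-42/5)·(23/19) = 216/19.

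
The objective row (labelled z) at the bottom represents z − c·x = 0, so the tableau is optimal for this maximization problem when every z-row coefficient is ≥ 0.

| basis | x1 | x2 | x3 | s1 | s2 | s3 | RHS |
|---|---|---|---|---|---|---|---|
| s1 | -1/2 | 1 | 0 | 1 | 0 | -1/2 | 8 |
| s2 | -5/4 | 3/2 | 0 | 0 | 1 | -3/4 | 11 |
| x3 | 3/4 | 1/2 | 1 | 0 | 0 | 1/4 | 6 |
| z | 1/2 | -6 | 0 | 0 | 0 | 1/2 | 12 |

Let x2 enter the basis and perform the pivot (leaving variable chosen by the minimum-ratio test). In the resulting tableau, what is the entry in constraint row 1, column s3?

Ratio test on column x2 — row 1: 8/1 = 8; row 2: 11/(3/2) = 22/3; row 3: 6/(1/2) = 12. Minimum is 22/3 at row 2 (s2 leaves); pivot element 3/2.
Divide row 2 by 3/2; eliminate column x2 from the other rows.
Row 1 update in column s3: -1/2 − 1·(-1/2) = 0.

0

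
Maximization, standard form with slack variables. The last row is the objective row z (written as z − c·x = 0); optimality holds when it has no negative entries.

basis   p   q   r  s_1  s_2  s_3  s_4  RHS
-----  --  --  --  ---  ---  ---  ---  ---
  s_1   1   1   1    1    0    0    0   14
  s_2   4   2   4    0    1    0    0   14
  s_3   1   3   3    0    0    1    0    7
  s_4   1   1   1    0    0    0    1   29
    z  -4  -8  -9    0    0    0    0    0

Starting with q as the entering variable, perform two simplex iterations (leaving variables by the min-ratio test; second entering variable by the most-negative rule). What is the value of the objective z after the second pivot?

112/5

Ratio test on column q — row 1: 14/1 = 14; row 2: 14/2 = 7; row 3: 7/3 = 7/3; row 4: 29/1 = 29. Minimum is 7/3 at row 3 (s_3 leaves); pivot element 3.
Pivot on row 3; the z-row RHS becomes 0 − (-8)·(7/3) = 56/3.
Next entering variable (most negative z-row entry -4/3): p.
Ratio test on column p — row 1: (35/3)/(2/3) = 35/2; row 2: (28/3)/(10/3) = 14/5; row 3: (7/3)/(1/3) = 7; row 4: (80/3)/(2/3) = 40. Minimum is 14/5 at row 2 (s_2 leaves); pivot element 10/3.
After the second pivot the z-row RHS is 56/3 − (-4/3)·(14/5) = 112/5.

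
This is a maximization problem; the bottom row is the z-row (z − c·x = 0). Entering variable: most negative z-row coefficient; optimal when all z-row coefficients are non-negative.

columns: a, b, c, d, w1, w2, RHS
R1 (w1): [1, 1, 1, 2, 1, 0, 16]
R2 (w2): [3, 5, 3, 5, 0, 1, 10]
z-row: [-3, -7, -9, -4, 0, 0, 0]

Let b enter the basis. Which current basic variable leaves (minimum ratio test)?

Column b entries and ratios — w1: 16/1 = 16; w2: 10/5 = 2.
Smallest ratio is 2 in the row of w2, so w2 leaves.

w2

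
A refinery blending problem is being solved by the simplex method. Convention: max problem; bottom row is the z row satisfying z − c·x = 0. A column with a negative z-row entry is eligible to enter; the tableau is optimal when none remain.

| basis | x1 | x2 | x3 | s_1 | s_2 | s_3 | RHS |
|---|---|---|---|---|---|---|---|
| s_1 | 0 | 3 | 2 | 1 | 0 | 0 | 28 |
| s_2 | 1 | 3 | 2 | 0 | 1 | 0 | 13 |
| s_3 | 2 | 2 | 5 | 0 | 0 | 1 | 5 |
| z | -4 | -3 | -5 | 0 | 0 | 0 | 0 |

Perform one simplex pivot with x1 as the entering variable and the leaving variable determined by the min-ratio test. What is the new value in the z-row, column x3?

5

Ratio test on column x1 — row 1: entry 0 ≤ 0; row 2: 13/1 = 13; row 3: 5/2 = 5/2. Minimum is 5/2 at row 3 (s_3 leaves); pivot element 2.
Divide row 3 by 2; eliminate column x1 from the other rows.
z-row update in column x3: -5 − (-4)·(5/2) = 5.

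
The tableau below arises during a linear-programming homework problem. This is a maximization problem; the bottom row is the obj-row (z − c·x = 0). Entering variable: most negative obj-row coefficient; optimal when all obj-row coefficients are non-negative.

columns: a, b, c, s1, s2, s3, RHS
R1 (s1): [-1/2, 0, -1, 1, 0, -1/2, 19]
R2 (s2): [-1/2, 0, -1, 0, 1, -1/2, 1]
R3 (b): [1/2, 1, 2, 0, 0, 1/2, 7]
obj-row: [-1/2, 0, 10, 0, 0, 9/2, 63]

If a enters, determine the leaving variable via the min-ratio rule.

b

Column a entries and ratios — s1: -1/2 ≤ 0, skip; s2: -1/2 ≤ 0, skip; b: 7/(1/2) = 14.
Smallest ratio is 14 in the row of b, so b leaves.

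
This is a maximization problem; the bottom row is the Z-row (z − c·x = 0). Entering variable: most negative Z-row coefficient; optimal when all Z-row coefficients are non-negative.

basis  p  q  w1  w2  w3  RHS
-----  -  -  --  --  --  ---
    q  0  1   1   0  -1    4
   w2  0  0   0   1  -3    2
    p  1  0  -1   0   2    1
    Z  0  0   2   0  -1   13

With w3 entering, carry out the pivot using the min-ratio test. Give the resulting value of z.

27/2

Ratio test on column w3 — row 1: entry -1 ≤ 0; row 2: entry -3 ≤ 0; row 3: 1/2 = 1/2. Minimum is 1/2 at row 3 (p leaves); pivot element 2.
Pivot on row 3; the Z-row RHS becomes 13 − (-1)·(1/2) = 27/2.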